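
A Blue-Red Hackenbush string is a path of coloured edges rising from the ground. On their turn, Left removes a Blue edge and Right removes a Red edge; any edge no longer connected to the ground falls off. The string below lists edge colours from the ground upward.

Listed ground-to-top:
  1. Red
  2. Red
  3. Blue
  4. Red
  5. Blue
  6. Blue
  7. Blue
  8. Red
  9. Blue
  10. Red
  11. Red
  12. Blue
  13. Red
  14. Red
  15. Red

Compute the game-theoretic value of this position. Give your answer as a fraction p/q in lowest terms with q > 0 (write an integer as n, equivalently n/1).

-12655/8192

Prefix values for Red Red Blue Red Blue Blue Blue Red Blue Red Red Blue Red Red Red via {L|R} + simplicity:
1 of 15 · R · max L −∞ · min R 0 so -1
2 of 15 · RR · max L −∞ · min R -1 so -2
3 of 15 · RRB · max L -2 · min R -1 so -3/2
4 of 15 · RRBR · max L -2 · min R -3/2 so -7/4
5 of 15 · RRBRB · max L -7/4 · min R -3/2 so -13/8
6 of 15 · RRBRBB · max L -13/8 · min R -3/2 so -25/16
7 of 15 · RRBRBBB · max L -25/16 · min R -3/2 so -49/32
8 of 15 · RRBRBBBR · max L -25/16 · min R -49/32 so -99/64
9 of 15 · RRBRBBBRB · max L -99/64 · min R -49/32 so -197/128
10 of 15 · RRBRBBBRBR · max L -99/64 · min R -197/128 so -395/256
11 of 15 · RRBRBBBRBRR · max L -99/64 · min R -395/256 so -791/512
12 of 15 · RRBRBBBRBRRB · max L -791/512 · min R -395/256 so -1581/1024
13 of 15 · RRBRBBBRBRRBR · max L -791/512 · min R -1581/1024 so -3163/2048
14 of 15 · RRBRBBBRBRRBRR · max L -791/512 · min R -3163/2048 so -6327/4096
15 of 15 · RRBRBBBRBRRBRRR · max L -791/512 · min R -6327/4096 so -12655/8192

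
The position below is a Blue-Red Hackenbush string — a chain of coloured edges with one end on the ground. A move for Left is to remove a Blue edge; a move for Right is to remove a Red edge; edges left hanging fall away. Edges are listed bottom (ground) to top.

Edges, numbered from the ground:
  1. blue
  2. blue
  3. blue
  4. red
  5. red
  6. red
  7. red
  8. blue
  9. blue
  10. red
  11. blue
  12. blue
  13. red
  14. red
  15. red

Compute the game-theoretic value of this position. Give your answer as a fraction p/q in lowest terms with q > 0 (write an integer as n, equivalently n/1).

G(b) = { 0 | ∅ } => 1
G(bb) = { 0, 1 | ∅ } => 2
G(bbb) = { 0, 1, 2 | ∅ } => 3
G(bbbr) = { 0, 1, 2 | 3 } => 5/2
G(bbbrr) = { 0, 1, 2 | 5/2, 3 } => 9/4
G(bbbrrr) = { 0, 1, 2 | 9/4, 5/2, 3 } => 17/8
G(bbbrrrr) = { 0, 1, 2 | 17/8, 9/4, 5/2, 3 } => 33/16
G(bbbrrrrb) = { 0, 1, 2, 33/16 | 17/8, 9/4, 5/2, 3 } => 67/32
G(bbbrrrrbb) = { 0, 1, 2, 33/16, 67/32 | 17/8, 9/4, 5/2, 3 } => 135/64
G(bbbrrrrbbr) = { 0, 1, 2, 33/16, 67/32 | 135/64, 17/8, 9/4, 5/2, 3 } => 269/128
G(bbbrrrrbbrb) = { 0, 1, 2, 33/16, 67/32, 269/128 | 135/64, 17/8, 9/4, 5/2, 3 } => 539/256
G(bbbrrrrbbrbb) = { 0, 1, 2, 33/16, 67/32, 269/128, 539/256 | 135/64, 17/8, 9/4, 5/2, 3 } => 1079/512
G(bbbrrrrbbrbbr) = { 0, 1, 2, 33/16, 67/32, 269/128, 539/256 | 1079/512, 135/64, 17/8, 9/4, 5/2, 3 } => 2157/1024
G(bbbrrrrbbrbbrr) = { 0, 1, 2, 33/16, 67/32, 269/128, 539/256 | 2157/1024, 1079/512, 135/64, 17/8, 9/4, 5/2, 3 } => 4313/2048
G(bbbrrrrbbrbbrrr) = { 0, 1, 2, 33/16, 67/32, 269/128, 539/256 | 4313/2048, 2157/1024, 1079/512, 135/64, 17/8, 9/4, 5/2, 3 } => 8625/4096

8625/4096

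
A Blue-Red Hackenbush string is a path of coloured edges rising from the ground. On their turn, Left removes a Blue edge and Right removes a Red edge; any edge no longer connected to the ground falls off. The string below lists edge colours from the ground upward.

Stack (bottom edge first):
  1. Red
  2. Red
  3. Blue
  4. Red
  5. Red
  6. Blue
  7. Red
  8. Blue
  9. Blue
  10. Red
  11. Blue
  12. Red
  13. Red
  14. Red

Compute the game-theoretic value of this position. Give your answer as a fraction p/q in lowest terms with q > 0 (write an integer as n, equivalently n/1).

-7471/4096

1 of 14 · R · max L −∞ · min R 0 -> -1
2 of 14 · RR · max L −∞ · min R -1 -> -2
3 of 14 · RRB · max L -2 · min R -1 -> -3/2
4 of 14 · RRBR · max L -2 · min R -3/2 -> -7/4
5 of 14 · RRBRR · max L -2 · min R -7/4 -> -15/8
6 of 14 · RRBRRB · max L -15/8 · min R -7/4 -> -29/16
7 of 14 · RRBRRBR · max L -15/8 · min R -29/16 -> -59/32
8 of 14 · RRBRRBRB · max L -59/32 · min R -29/16 -> -117/64
9 of 14 · RRBRRBRBB · max L -117/64 · min R -29/16 -> -233/128
10 of 14 · RRBRRBRBBR · max L -117/64 · min R -233/128 -> -467/256
11 of 14 · RRBRRBRBBRB · max L -467/256 · min R -233/128 -> -933/512
12 of 14 · RRBRRBRBBRBR · max L -467/256 · min R -933/512 -> -1867/1024
13 of 14 · RRBRRBRBBRBRR · max L -467/256 · min R -1867/1024 -> -3735/2048
14 of 14 · RRBRRBRBBRBRRR · max L -467/256 · min R -3735/2048 -> -7471/4096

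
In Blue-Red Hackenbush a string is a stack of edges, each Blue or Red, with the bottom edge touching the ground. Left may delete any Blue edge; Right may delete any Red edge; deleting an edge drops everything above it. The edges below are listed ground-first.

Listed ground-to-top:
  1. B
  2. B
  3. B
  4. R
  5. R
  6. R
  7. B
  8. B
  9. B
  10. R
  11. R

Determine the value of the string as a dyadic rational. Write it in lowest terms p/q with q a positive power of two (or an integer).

569/256

Recurse on prefixes of the 11-edge string B B B R R R B B B R R:
v(B) = { 0 | ∅ } — 1
v(BB) = { 0, 1 | ∅ } — 2
v(BBB) = { 0, 1, 2 | ∅ } — 3
v(BBBR) = { 0, 1, 2 | 3 } — 5/2
v(BBBRR) = { 0, 1, 2 | 5/2, 3 } — 9/4
v(BBBRRR) = { 0, 1, 2 | 9/4, 5/2, 3 } — 17/8
v(BBBRRRB) = { 0, 1, 2, 17/8 | 9/4, 5/2, 3 } — 35/16
v(BBBRRRBB) = { 0, 1, 2, 17/8, 35/16 | 9/4, 5/2, 3 } — 71/32
v(BBBRRRBBB) = { 0, 1, 2, 17/8, 35/16, 71/32 | 9/4, 5/2, 3 } — 143/64
v(BBBRRRBBBR) = { 0, 1, 2, 17/8, 35/16, 71/32 | 143/64, 9/4, 5/2, 3 } — 285/128
v(BBBRRRBBBRR) = { 0, 1, 2, 17/8, 35/16, 71/32 | 285/128, 143/64, 9/4, 5/2, 3 } — 569/256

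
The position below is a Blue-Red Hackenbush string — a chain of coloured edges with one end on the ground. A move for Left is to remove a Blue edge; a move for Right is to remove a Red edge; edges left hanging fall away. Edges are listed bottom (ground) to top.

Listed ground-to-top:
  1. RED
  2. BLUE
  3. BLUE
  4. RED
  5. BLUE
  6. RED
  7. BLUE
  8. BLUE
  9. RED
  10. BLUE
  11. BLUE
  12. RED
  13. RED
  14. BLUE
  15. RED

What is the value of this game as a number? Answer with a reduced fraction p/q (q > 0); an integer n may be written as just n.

step 1: add RED to get R; options L={ — } R={ 0 } => -1
step 2: add BLUE to get RB; options L={ -1 } R={ 0 } => -1/2
step 3: add BLUE to get RBB; options L={ -1,-1/2 } R={ 0 } => -1/4
step 4: add RED to get RBBR; options L={ -1,-1/2 } R={ -1/4,0 } => -3/8
step 5: add BLUE to get RBBRB; options L={ -1,-1/2,-3/8 } R={ -1/4,0 } => -5/16
step 6: add RED to get RBBRBR; options L={ -1,-1/2,-3/8 } R={ -5/16,-1/4,0 } => -11/32
step 7: add BLUE to get RBBRBRB; options L={ -1,-1/2,-3/8,-11/32 } R={ -5/16,-1/4,0 } => -21/64
step 8: add BLUE to get RBBRBRBB; options L={ -1,-1/2,-3/8,-11/32,-21/64 } R={ -5/16,-1/4,0 } => -41/128
step 9: add RED to get RBBRBRBBR; options L={ -1,-1/2,-3/8,-11/32,-21/64 } R={ -41/128,-5/16,-1/4,0 } => -83/256
step 10: add BLUE to get RBBRBRBBRB; options L={ -1,-1/2,-3/8,-11/32,-21/64,-83/256 } R={ -41/128,-5/16,-1/4,0 } => -165/512
step 11: add BLUE to get RBBRBRBBRBB; options L={ -1,-1/2,-3/8,-11/32,-21/64,-83/256,-165/512 } R={ -41/128,-5/16,-1/4,0 } => -329/1024
step 12: add RED to get RBBRBRBBRBBR; options L={ -1,-1/2,-3/8,-11/32,-21/64,-83/256,-165/512 } R={ -329/1024,-41/128,-5/16,-1/4,0 } => -659/2048
step 13: add RED to get RBBRBRBBRBBRR; options L={ -1,-1/2,-3/8,-11/32,-21/64,-83/256,-165/512 } R={ -659/2048,-329/1024,-41/128,-5/16,-1/4,0 } => -1319/4096
step 14: add BLUE to get RBBRBRBBRBBRRB; options L={ -1,-1/2,-3/8,-11/32,-21/64,-83/256,-165/512,-1319/4096 } R={ -659/2048,-329/1024,-41/128,-5/16,-1/4,0 } => -2637/8192
step 15: add RED to get RBBRBRBBRBBRRBR; options L={ -1,-1/2,-3/8,-11/32,-21/64,-83/256,-165/512,-1319/4096 } R={ -2637/8192,-659/2048,-329/1024,-41/128,-5/16,-1/4,0 } => -5275/16384

-5275/16384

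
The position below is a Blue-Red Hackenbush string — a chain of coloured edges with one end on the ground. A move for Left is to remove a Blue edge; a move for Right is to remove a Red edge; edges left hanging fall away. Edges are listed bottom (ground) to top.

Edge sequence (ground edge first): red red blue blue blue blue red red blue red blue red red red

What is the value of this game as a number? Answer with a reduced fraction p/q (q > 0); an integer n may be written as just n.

-4527/4096

Recurse on prefixes of the 14-edge string red red blue blue blue blue red red blue red blue red red red:
v(r) = { — | 0 } gives -1
v(rr) = { — | -1, 0 } gives -2
v(rrb) = { -2 | -1, 0 } gives -3/2
v(rrbb) = { -2, -3/2 | -1, 0 } gives -5/4
v(rrbbb) = { -2, -3/2, -5/4 | -1, 0 } gives -9/8
v(rrbbbb) = { -2, -3/2, -5/4, -9/8 | -1, 0 } gives -17/16
v(rrbbbbr) = { -2, -3/2, -5/4, -9/8 | -17/16, -1, 0 } gives -35/32
v(rrbbbbrr) = { -2, -3/2, -5/4, -9/8 | -35/32, -17/16, -1, 0 } gives -71/64
v(rrbbbbrrb) = { -2, -3/2, -5/4, -9/8, -71/64 | -35/32, -17/16, -1, 0 } gives -141/128
v(rrbbbbrrbr) = { -2, -3/2, -5/4, -9/8, -71/64 | -141/128, -35/32, -17/16, -1, 0 } gives -283/256
v(rrbbbbrrbrb) = { -2, -3/2, -5/4, -9/8, -71/64, -283/256 | -141/128, -35/32, -17/16, -1, 0 } gives -565/512
v(rrbbbbrrbrbr) = { -2, -3/2, -5/4, -9/8, -71/64, -283/256 | -565/512, -141/128, -35/32, -17/16, -1, 0 } gives -1131/1024
v(rrbbbbrrbrbrr) = { -2, -3/2, -5/4, -9/8, -71/64, -283/256 | -1131/1024, -565/512, -141/128, -35/32, -17/16, -1, 0 } gives -2263/2048
v(rrbbbbrrbrbrrr) = { -2, -3/2, -5/4, -9/8, -71/64, -283/256 | -2263/2048, -1131/1024, -565/512, -141/128, -35/32, -17/16, -1, 0 } gives -4527/4096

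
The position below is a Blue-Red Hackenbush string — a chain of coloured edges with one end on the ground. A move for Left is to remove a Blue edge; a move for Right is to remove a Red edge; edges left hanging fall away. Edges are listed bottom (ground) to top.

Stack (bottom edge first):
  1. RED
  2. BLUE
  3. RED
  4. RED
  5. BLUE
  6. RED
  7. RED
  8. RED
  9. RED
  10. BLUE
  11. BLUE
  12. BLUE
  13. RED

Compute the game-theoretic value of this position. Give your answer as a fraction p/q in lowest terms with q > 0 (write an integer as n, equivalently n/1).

-3555/4096

Recurse on prefixes of the 13-edge string RED BLUE RED RED BLUE RED RED RED RED BLUE BLUE BLUE RED:
step 1: add RED to get R; options L={ · } R={ 0 } so -1
step 2: add BLUE to get RB; options L={ -1 } R={ 0 } so -1/2
step 3: add RED to get RBR; options L={ -1 } R={ -1/2, 0 } so -3/4
step 4: add RED to get RBRR; options L={ -1 } R={ -3/4, -1/2, 0 } so -7/8
step 5: add BLUE to get RBRRB; options L={ -1, -7/8 } R={ -3/4, -1/2, 0 } so -13/16
step 6: add RED to get RBRRBR; options L={ -1, -7/8 } R={ -13/16, -3/4, -1/2, 0 } so -27/32
step 7: add RED to get RBRRBRR; options L={ -1, -7/8 } R={ -27/32, -13/16, -3/4, -1/2, 0 } so -55/64
step 8: add RED to get RBRRBRRR; options L={ -1, -7/8 } R={ -55/64, -27/32, -13/16, -3/4, -1/2, 0 } so -111/128
step 9: add RED to get RBRRBRRRR; options L={ -1, -7/8 } R={ -111/128, -55/64, -27/32, -13/16, -3/4, -1/2, 0 } so -223/256
step 10: add BLUE to get RBRRBRRRRB; options L={ -1, -7/8, -223/256 } R={ -111/128, -55/64, -27/32, -13/16, -3/4, -1/2, 0 } so -445/512
step 11: add BLUE to get RBRRBRRRRBB; options L={ -1, -7/8, -223/256, -445/512 } R={ -111/128, -55/64, -27/32, -13/16, -3/4, -1/2, 0 } so -889/1024
step 12: add BLUE to get RBRRBRRRRBBB; options L={ -1, -7/8, -223/256, -445/512, -889/1024 } R={ -111/128, -55/64, -27/32, -13/16, -3/4, -1/2, 0 } so -1777/2048
step 13: add RED to get RBRRBRRRRBBBR; options L={ -1, -7/8, -223/256, -445/512, -889/1024 } R={ -1777/2048, -111/128, -55/64, -27/32, -13/16, -3/4, -1/2, 0 } so -3555/4096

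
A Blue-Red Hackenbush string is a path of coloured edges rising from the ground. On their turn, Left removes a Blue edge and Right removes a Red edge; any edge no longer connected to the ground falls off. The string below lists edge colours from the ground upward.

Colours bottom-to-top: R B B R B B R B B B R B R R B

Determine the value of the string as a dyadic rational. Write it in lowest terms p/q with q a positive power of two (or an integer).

-4653/16384

value(R) = {  | 0 } — -1
value(RB) = { -1 | 0 } — -1/2
value(RBB) = { -1, -1/2 | 0 } — -1/4
value(RBBR) = { -1, -1/2 | -1/4, 0 } — -3/8
value(RBBRB) = { -1, -1/2, -3/8 | -1/4, 0 } — -5/16
value(RBBRBB) = { -1, -1/2, -3/8, -5/16 | -1/4, 0 } — -9/32
value(RBBRBBR) = { -1, -1/2, -3/8, -5/16 | -9/32, -1/4, 0 } — -19/64
value(RBBRBBRB) = { -1, -1/2, -3/8, -5/16, -19/64 | -9/32, -1/4, 0 } — -37/128
value(RBBRBBRBB) = { -1, -1/2, -3/8, -5/16, -19/64, -37/128 | -9/32, -1/4, 0 } — -73/256
value(RBBRBBRBBB) = { -1, -1/2, -3/8, -5/16, -19/64, -37/128, -73/256 | -9/32, -1/4, 0 } — -145/512
value(RBBRBBRBBBR) = { -1, -1/2, -3/8, -5/16, -19/64, -37/128, -73/256 | -145/512, -9/32, -1/4, 0 } — -291/1024
value(RBBRBBRBBBRB) = { -1, -1/2, -3/8, -5/16, -19/64, -37/128, -73/256, -291/1024 | -145/512, -9/32, -1/4, 0 } — -581/2048
value(RBBRBBRBBBRBR) = { -1, -1/2, -3/8, -5/16, -19/64, -37/128, -73/256, -291/1024 | -581/2048, -145/512, -9/32, -1/4, 0 } — -1163/4096
value(RBBRBBRBBBRBRR) = { -1, -1/2, -3/8, -5/16, -19/64, -37/128, -73/256, -291/1024 | -1163/4096, -581/2048, -145/512, -9/32, -1/4, 0 } — -2327/8192
value(RBBRBBRBBBRBRRB) = { -1, -1/2, -3/8, -5/16, -19/64, -37/128, -73/256, -291/1024, -2327/8192 | -1163/4096, -581/2048, -145/512, -9/32, -1/4, 0 } — -4653/16384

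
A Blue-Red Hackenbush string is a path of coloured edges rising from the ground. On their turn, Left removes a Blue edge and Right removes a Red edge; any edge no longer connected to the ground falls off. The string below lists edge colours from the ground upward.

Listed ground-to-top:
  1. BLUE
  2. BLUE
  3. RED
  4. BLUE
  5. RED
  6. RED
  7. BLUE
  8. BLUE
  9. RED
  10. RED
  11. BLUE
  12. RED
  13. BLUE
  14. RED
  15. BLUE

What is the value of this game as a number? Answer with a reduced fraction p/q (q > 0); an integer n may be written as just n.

1 of 15 · B · max L 0 · min R +∞ gives 1
2 of 15 · BB · max L 1 · min R +∞ gives 2
3 of 15 · BBR · max L 1 · min R 2 gives 3/2
4 of 15 · BBRB · max L 3/2 · min R 2 gives 7/4
5 of 15 · BBRBR · max L 3/2 · min R 7/4 gives 13/8
6 of 15 · BBRBRR · max L 3/2 · min R 13/8 gives 25/16
7 of 15 · BBRBRRB · max L 25/16 · min R 13/8 gives 51/32
8 of 15 · BBRBRRBB · max L 51/32 · min R 13/8 gives 103/64
9 of 15 · BBRBRRBBR · max L 51/32 · min R 103/64 gives 205/128
10 of 15 · BBRBRRBBRR · max L 51/32 · min R 205/128 gives 409/256
11 of 15 · BBRBRRBBRRB · max L 409/256 · min R 205/128 gives 819/512
12 of 15 · BBRBRRBBRRBR · max L 409/256 · min R 819/512 gives 1637/1024
13 of 15 · BBRBRRBBRRBRB · max L 1637/1024 · min R 819/512 gives 3275/2048
14 of 15 · BBRBRRBBRRBRBR · max L 1637/1024 · min R 3275/2048 gives 6549/4096
15 of 15 · BBRBRRBBRRBRBRB · max L 6549/4096 · min R 3275/2048 gives 13099/8192

13099/8192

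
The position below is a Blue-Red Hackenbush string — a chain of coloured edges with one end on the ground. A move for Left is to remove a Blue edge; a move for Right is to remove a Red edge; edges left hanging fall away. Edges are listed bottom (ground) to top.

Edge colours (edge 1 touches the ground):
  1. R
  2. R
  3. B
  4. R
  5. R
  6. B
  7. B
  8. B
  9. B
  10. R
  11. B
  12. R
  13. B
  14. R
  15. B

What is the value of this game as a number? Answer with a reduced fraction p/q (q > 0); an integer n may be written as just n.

-14421/8192

Build val(s[:k]) for k = 1..15, string s = R R B R R B B B B R B R B R B.
val_1 [R]  L=[·]  R=[0]  so -1
val_2 [RR]  L=[·]  R=[-1, 0]  so -2
val_3 [RRB]  L=[-2]  R=[-1, 0]  so -3/2
val_4 [RRBR]  L=[-2]  R=[-3/2, -1, 0]  so -7/4
val_5 [RRBRR]  L=[-2]  R=[-7/4, -3/2, -1, 0]  so -15/8
val_6 [RRBRRB]  L=[-2, -15/8]  R=[-7/4, -3/2, -1, 0]  so -29/16
val_7 [RRBRRBB]  L=[-2, -15/8, -29/16]  R=[-7/4, -3/2, -1, 0]  so -57/32
val_8 [RRBRRBBB]  L=[-2, -15/8, -29/16, -57/32]  R=[-7/4, -3/2, -1, 0]  so -113/64
val_9 [RRBRRBBBB]  L=[-2, -15/8, -29/16, -57/32, -113/64]  R=[-7/4, -3/2, -1, 0]  so -225/128
val_10 [RRBRRBBBBR]  L=[-2, -15/8, -29/16, -57/32, -113/64]  R=[-225/128, -7/4, -3/2, -1, 0]  so -451/256
val_11 [RRBRRBBBBRB]  L=[-2, -15/8, -29/16, -57/32, -113/64, -451/256]  R=[-225/128, -7/4, -3/2, -1, 0]  so -901/512
val_12 [RRBRRBBBBRBR]  L=[-2, -15/8, -29/16, -57/32, -113/64, -451/256]  R=[-901/512, -225/128, -7/4, -3/2, -1, 0]  so -1803/1024
val_13 [RRBRRBBBBRBRB]  L=[-2, -15/8, -29/16, -57/32, -113/64, -451/256, -1803/1024]  R=[-901/512, -225/128, -7/4, -3/2, -1, 0]  so -3605/2048
val_14 [RRBRRBBBBRBRBR]  L=[-2, -15/8, -29/16, -57/32, -113/64, -451/256, -1803/1024]  R=[-3605/2048, -901/512, -225/128, -7/4, -3/2, -1, 0]  so -7211/4096
val_15 [RRBRRBBBBRBRBRB]  L=[-2, -15/8, -29/16, -57/32, -113/64, -451/256, -1803/1024, -7211/4096]  R=[-3605/2048, -901/512, -225/128, -7/4, -3/2, -1, 0]  so -14421/8192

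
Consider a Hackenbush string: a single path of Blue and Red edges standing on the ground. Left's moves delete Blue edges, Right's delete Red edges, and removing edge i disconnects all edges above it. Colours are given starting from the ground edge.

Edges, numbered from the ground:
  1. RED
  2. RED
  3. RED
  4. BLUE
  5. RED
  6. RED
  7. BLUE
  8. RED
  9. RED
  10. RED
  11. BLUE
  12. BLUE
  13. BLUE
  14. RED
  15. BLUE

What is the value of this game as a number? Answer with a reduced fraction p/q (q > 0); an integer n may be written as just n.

Prefix values for RED RED RED BLUE RED RED BLUE RED RED RED BLUE BLUE BLUE RED BLUE via {L|R} + simplicity:
1 of 15 · R · max L −∞ · min R 0 => -1
2 of 15 · RR · max L −∞ · min R -1 => -2
3 of 15 · RRR · max L −∞ · min R -2 => -3
4 of 15 · RRRB · max L -3 · min R -2 => -5/2
5 of 15 · RRRBR · max L -3 · min R -5/2 => -11/4
6 of 15 · RRRBRR · max L -3 · min R -11/4 => -23/8
7 of 15 · RRRBRRB · max L -23/8 · min R -11/4 => -45/16
8 of 15 · RRRBRRBR · max L -23/8 · min R -45/16 => -91/32
9 of 15 · RRRBRRBRR · max L -23/8 · min R -91/32 => -183/64
10 of 15 · RRRBRRBRRR · max L -23/8 · min R -183/64 => -367/128
11 of 15 · RRRBRRBRRRB · max L -367/128 · min R -183/64 => -733/256
12 of 15 · RRRBRRBRRRBB · max L -733/256 · min R -183/64 => -1465/512
13 of 15 · RRRBRRBRRRBBB · max L -1465/512 · min R -183/64 => -2929/1024
14 of 15 · RRRBRRBRRRBBBR · max L -1465/512 · min R -2929/1024 => -5859/2048
15 of 15 · RRRBRRBRRRBBBRB · max L -5859/2048 · min R -2929/1024 => -11717/4096

-11717/4096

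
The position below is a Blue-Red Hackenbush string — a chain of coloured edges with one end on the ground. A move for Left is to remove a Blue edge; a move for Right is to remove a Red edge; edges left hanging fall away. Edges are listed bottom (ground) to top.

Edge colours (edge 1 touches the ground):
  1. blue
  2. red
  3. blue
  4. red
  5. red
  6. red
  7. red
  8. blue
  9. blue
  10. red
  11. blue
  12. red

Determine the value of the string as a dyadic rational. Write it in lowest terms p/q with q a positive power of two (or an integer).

1077/2048

edge 1 of 12 (blue): { 0 | ∅ } — 1
edge 2 of 12 (red): { 0 | 1 } — 1/2
edge 3 of 12 (blue): { 0; 1/2 | 1 } — 3/4
edge 4 of 12 (red): { 0; 1/2 | 3/4; 1 } — 5/8
edge 5 of 12 (red): { 0; 1/2 | 5/8; 3/4; 1 } — 9/16
edge 6 of 12 (red): { 0; 1/2 | 9/16; 5/8; 3/4; 1 } — 17/32
edge 7 of 12 (red): { 0; 1/2 | 17/32; 9/16; 5/8; 3/4; 1 } — 33/64
edge 8 of 12 (blue): { 0; 1/2; 33/64 | 17/32; 9/16; 5/8; 3/4; 1 } — 67/128
edge 9 of 12 (blue): { 0; 1/2; 33/64; 67/128 | 17/32; 9/16; 5/8; 3/4; 1 } — 135/256
edge 10 of 12 (red): { 0; 1/2; 33/64; 67/128 | 135/256; 17/32; 9/16; 5/8; 3/4; 1 } — 269/512
edge 11 of 12 (blue): { 0; 1/2; 33/64; 67/128; 269/512 | 135/256; 17/32; 9/16; 5/8; 3/4; 1 } — 539/1024
edge 12 of 12 (red): { 0; 1/2; 33/64; 67/128; 269/512 | 539/1024; 135/256; 17/32; 9/16; 5/8; 3/4; 1 } — 1077/2048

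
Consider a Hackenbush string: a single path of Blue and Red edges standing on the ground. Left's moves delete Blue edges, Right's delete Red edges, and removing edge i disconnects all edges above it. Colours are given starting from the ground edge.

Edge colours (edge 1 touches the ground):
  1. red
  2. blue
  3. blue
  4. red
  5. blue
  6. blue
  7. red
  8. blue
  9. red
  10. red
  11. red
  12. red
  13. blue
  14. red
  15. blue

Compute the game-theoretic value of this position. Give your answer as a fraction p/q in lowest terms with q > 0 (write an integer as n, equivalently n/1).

Recurse on prefixes of the 15-edge string red blue blue red blue blue red blue red red red red blue red blue:
v(r) = {  | 0 } = -1
v(rb) = { -1 | 0 } = -1/2
v(rbb) = { -1, -1/2 | 0 } = -1/4
v(rbbr) = { -1, -1/2 | -1/4, 0 } = -3/8
v(rbbrb) = { -1, -1/2, -3/8 | -1/4, 0 } = -5/16
v(rbbrbb) = { -1, -1/2, -3/8, -5/16 | -1/4, 0 } = -9/32
v(rbbrbbr) = { -1, -1/2, -3/8, -5/16 | -9/32, -1/4, 0 } = -19/64
v(rbbrbbrb) = { -1, -1/2, -3/8, -5/16, -19/64 | -9/32, -1/4, 0 } = -37/128
v(rbbrbbrbr) = { -1, -1/2, -3/8, -5/16, -19/64 | -37/128, -9/32, -1/4, 0 } = -75/256
v(rbbrbbrbrr) = { -1, -1/2, -3/8, -5/16, -19/64 | -75/256, -37/128, -9/32, -1/4, 0 } = -151/512
v(rbbrbbrbrrr) = { -1, -1/2, -3/8, -5/16, -19/64 | -151/512, -75/256, -37/128, -9/32, -1/4, 0 } = -303/1024
v(rbbrbbrbrrrr) = { -1, -1/2, -3/8, -5/16, -19/64 | -303/1024, -151/512, -75/256, -37/128, -9/32, -1/4, 0 } = -607/2048
v(rbbrbbrbrrrrb) = { -1, -1/2, -3/8, -5/16, -19/64, -607/2048 | -303/1024, -151/512, -75/256, -37/128, -9/32, -1/4, 0 } = -1213/4096
v(rbbrbbrbrrrrbr) = { -1, -1/2, -3/8, -5/16, -19/64, -607/2048 | -1213/4096, -303/1024, -151/512, -75/256, -37/128, -9/32, -1/4, 0 } = -2427/8192
v(rbbrbbrbrrrrbrb) = { -1, -1/2, -3/8, -5/16, -19/64, -607/2048, -2427/8192 | -1213/4096, -303/1024, -151/512, -75/256, -37/128, -9/32, -1/4, 0 } = -4853/16384

-4853/16384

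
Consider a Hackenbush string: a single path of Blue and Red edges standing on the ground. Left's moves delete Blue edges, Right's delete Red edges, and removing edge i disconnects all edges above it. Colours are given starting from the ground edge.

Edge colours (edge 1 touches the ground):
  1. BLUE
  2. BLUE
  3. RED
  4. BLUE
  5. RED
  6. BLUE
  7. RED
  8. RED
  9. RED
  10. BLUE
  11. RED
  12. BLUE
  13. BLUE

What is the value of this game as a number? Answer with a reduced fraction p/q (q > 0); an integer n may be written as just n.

3351/2048

Prefix values for BLUE BLUE RED BLUE RED BLUE RED RED RED BLUE RED BLUE BLUE via {L|R} + simplicity:
1 of 13 · B · max L 0 · min R +∞ => 1
2 of 13 · BB · max L 1 · min R +∞ => 2
3 of 13 · BBR · max L 1 · min R 2 => 3/2
4 of 13 · BBRB · max L 3/2 · min R 2 => 7/4
5 of 13 · BBRBR · max L 3/2 · min R 7/4 => 13/8
6 of 13 · BBRBRB · max L 13/8 · min R 7/4 => 27/16
7 of 13 · BBRBRBR · max L 13/8 · min R 27/16 => 53/32
8 of 13 · BBRBRBRR · max L 13/8 · min R 53/32 => 105/64
9 of 13 · BBRBRBRRR · max L 13/8 · min R 105/64 => 209/128
10 of 13 · BBRBRBRRRB · max L 209/128 · min R 105/64 => 419/256
11 of 13 · BBRBRBRRRBR · max L 209/128 · min R 419/256 => 837/512
12 of 13 · BBRBRBRRRBRB · max L 837/512 · min R 419/256 => 1675/1024
13 of 13 · BBRBRBRRRBRBB · max L 1675/1024 · min R 419/256 => 3351/2048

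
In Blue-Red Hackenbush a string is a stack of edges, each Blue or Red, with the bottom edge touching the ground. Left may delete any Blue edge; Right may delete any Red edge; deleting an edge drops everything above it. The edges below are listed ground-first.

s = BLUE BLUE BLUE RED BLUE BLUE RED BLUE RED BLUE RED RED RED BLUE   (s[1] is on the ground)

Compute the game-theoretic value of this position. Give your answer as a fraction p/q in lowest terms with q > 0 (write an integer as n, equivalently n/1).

5795/2048

Recurse on prefixes of the 14-edge string BLUE BLUE BLUE RED BLUE BLUE RED BLUE RED BLUE RED RED RED BLUE:
1 of 14 · B · max L 0 · min R +∞ => 1
2 of 14 · BB · max L 1 · min R +∞ => 2
3 of 14 · BBB · max L 2 · min R +∞ => 3
4 of 14 · BBBR · max L 2 · min R 3 => 5/2
5 of 14 · BBBRB · max L 5/2 · min R 3 => 11/4
6 of 14 · BBBRBB · max L 11/4 · min R 3 => 23/8
7 of 14 · BBBRBBR · max L 11/4 · min R 23/8 => 45/16
8 of 14 · BBBRBBRB · max L 45/16 · min R 23/8 => 91/32
9 of 14 · BBBRBBRBR · max L 45/16 · min R 91/32 => 181/64
10 of 14 · BBBRBBRBRB · max L 181/64 · min R 91/32 => 363/128
11 of 14 · BBBRBBRBRBR · max L 181/64 · min R 363/128 => 725/256
12 of 14 · BBBRBBRBRBRR · max L 181/64 · min R 725/256 => 1449/512
13 of 14 · BBBRBBRBRBRRR · max L 181/64 · min R 1449/512 => 2897/1024
14 of 14 · BBBRBBRBRBRRRB · max L 2897/1024 · min R 1449/512 => 5795/2048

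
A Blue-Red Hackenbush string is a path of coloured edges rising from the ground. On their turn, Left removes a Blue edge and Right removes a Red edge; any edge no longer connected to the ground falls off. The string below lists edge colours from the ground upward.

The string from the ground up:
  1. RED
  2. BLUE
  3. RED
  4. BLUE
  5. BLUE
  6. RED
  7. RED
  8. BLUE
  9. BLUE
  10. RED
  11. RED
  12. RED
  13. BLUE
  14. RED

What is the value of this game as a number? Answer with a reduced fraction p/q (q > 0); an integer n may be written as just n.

Recurse on prefixes of the 14-edge string RED BLUE RED BLUE BLUE RED RED BLUE BLUE RED RED RED BLUE RED:
G_1 [R]  L=[∅]  R=[0]  ⇒ -1
G_2 [RB]  L=[-1]  R=[0]  ⇒ -1/2
G_3 [RBR]  L=[-1]  R=[-1/2,0]  ⇒ -3/4
G_4 [RBRB]  L=[-1,-3/4]  R=[-1/2,0]  ⇒ -5/8
G_5 [RBRBB]  L=[-1,-3/4,-5/8]  R=[-1/2,0]  ⇒ -9/16
G_6 [RBRBBR]  L=[-1,-3/4,-5/8]  R=[-9/16,-1/2,0]  ⇒ -19/32
G_7 [RBRBBRR]  L=[-1,-3/4,-5/8]  R=[-19/32,-9/16,-1/2,0]  ⇒ -39/64
G_8 [RBRBBRRB]  L=[-1,-3/4,-5/8,-39/64]  R=[-19/32,-9/16,-1/2,0]  ⇒ -77/128
G_9 [RBRBBRRBB]  L=[-1,-3/4,-5/8,-39/64,-77/128]  R=[-19/32,-9/16,-1/2,0]  ⇒ -153/256
G_10 [RBRBBRRBBR]  L=[-1,-3/4,-5/8,-39/64,-77/128]  R=[-153/256,-19/32,-9/16,-1/2,0]  ⇒ -307/512
G_11 [RBRBBRRBBRR]  L=[-1,-3/4,-5/8,-39/64,-77/128]  R=[-307/512,-153/256,-19/32,-9/16,-1/2,0]  ⇒ -615/1024
G_12 [RBRBBRRBBRRR]  L=[-1,-3/4,-5/8,-39/64,-77/128]  R=[-615/1024,-307/512,-153/256,-19/32,-9/16,-1/2,0]  ⇒ -1231/2048
G_13 [RBRBBRRBBRRRB]  L=[-1,-3/4,-5/8,-39/64,-77/128,-1231/2048]  R=[-615/1024,-307/512,-153/256,-19/32,-9/16,-1/2,0]  ⇒ -2461/4096
G_14 [RBRBBRRBBRRRBR]  L=[-1,-3/4,-5/8,-39/64,-77/128,-1231/2048]  R=[-2461/4096,-615/1024,-307/512,-153/256,-19/32,-9/16,-1/2,0]  ⇒ -4923/8192

-4923/8192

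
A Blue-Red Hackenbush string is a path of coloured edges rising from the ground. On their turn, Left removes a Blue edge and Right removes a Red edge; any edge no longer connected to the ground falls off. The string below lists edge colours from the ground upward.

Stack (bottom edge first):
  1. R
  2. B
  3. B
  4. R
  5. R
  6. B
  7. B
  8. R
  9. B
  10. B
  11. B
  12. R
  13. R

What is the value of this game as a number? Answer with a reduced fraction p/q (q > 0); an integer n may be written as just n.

-1607/4096

Prefix values for R B B R R B B R B B B R R via {L|R} + simplicity:
v(R) = { (no moves) | 0 } -> -1
v(RB) = { -1 | 0 } -> -1/2
v(RBB) = { -1; -1/2 | 0 } -> -1/4
v(RBBR) = { -1; -1/2 | -1/4; 0 } -> -3/8
v(RBBRR) = { -1; -1/2 | -3/8; -1/4; 0 } -> -7/16
v(RBBRRB) = { -1; -1/2; -7/16 | -3/8; -1/4; 0 } -> -13/32
v(RBBRRBB) = { -1; -1/2; -7/16; -13/32 | -3/8; -1/4; 0 } -> -25/64
v(RBBRRBBR) = { -1; -1/2; -7/16; -13/32 | -25/64; -3/8; -1/4; 0 } -> -51/128
v(RBBRRBBRB) = { -1; -1/2; -7/16; -13/32; -51/128 | -25/64; -3/8; -1/4; 0 } -> -101/256
v(RBBRRBBRBB) = { -1; -1/2; -7/16; -13/32; -51/128; -101/256 | -25/64; -3/8; -1/4; 0 } -> -201/512
v(RBBRRBBRBBB) = { -1; -1/2; -7/16; -13/32; -51/128; -101/256; -201/512 | -25/64; -3/8; -1/4; 0 } -> -401/1024
v(RBBRRBBRBBBR) = { -1; -1/2; -7/16; -13/32; -51/128; -101/256; -201/512 | -401/1024; -25/64; -3/8; -1/4; 0 } -> -803/2048
v(RBBRRBBRBBBRR) = { -1; -1/2; -7/16; -13/32; -51/128; -101/256; -201/512 | -803/2048; -401/1024; -25/64; -3/8; -1/4; 0 } -> -1607/4096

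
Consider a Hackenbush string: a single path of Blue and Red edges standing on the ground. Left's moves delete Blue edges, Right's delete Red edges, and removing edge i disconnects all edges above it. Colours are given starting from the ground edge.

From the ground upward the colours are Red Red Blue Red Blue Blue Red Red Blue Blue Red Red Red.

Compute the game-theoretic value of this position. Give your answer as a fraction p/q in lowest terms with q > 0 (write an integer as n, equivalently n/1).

Prefix values for Red Red Blue Red Blue Blue Red Red Blue Blue Red Red Red via {L|R} + simplicity:
R: Left { (no moves) }, Right { 0 } gives simplest -1
RR: Left { (no moves) }, Right { -1, 0 } gives simplest -2
RRB: Left { -2 }, Right { -1, 0 } gives simplest -3/2
RRBR: Left { -2 }, Right { -3/2, -1, 0 } gives simplest -7/4
RRBRB: Left { -2, -7/4 }, Right { -3/2, -1, 0 } gives simplest -13/8
RRBRBB: Left { -2, -7/4, -13/8 }, Right { -3/2, -1, 0 } gives simplest -25/16
RRBRBBR: Left { -2, -7/4, -13/8 }, Right { -25/16, -3/2, -1, 0 } gives simplest -51/32
RRBRBBRR: Left { -2, -7/4, -13/8 }, Right { -51/32, -25/16, -3/2, -1, 0 } gives simplest -103/64
RRBRBBRRB: Left { -2, -7/4, -13/8, -103/64 }, Right { -51/32, -25/16, -3/2, -1, 0 } gives simplest -205/128
RRBRBBRRBB: Left { -2, -7/4, -13/8, -103/64, -205/128 }, Right { -51/32, -25/16, -3/2, -1, 0 } gives simplest -409/256
RRBRBBRRBBR: Left { -2, -7/4, -13/8, -103/64, -205/128 }, Right { -409/256, -51/32, -25/16, -3/2, -1, 0 } gives simplest -819/512
RRBRBBRRBBRR: Left { -2, -7/4, -13/8, -103/64, -205/128 }, Right { -819/512, -409/256, -51/32, -25/16, -3/2, -1, 0 } gives simplest -1639/1024
RRBRBBRRBBRRR: Left { -2, -7/4, -13/8, -103/64, -205/128 }, Right { -1639/1024, -819/512, -409/256, -51/32, -25/16, -3/2, -1, 0 } gives simplest -3279/2048

-3279/2048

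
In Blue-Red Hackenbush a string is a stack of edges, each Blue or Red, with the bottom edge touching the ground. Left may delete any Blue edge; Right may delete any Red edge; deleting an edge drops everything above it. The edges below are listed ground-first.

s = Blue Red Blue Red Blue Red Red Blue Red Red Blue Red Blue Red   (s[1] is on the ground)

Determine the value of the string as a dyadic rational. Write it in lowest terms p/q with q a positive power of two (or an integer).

5269/8192

step 1: add Blue to get B; options L={ 0 } R={ · } → 1
step 2: add Red to get BR; options L={ 0 } R={ 1 } → 1/2
step 3: add Blue to get BRB; options L={ 0 1/2 } R={ 1 } → 3/4
step 4: add Red to get BRBR; options L={ 0 1/2 } R={ 3/4 1 } → 5/8
step 5: add Blue to get BRBRB; options L={ 0 1/2 5/8 } R={ 3/4 1 } → 11/16
step 6: add Red to get BRBRBR; options L={ 0 1/2 5/8 } R={ 11/16 3/4 1 } → 21/32
step 7: add Red to get BRBRBRR; options L={ 0 1/2 5/8 } R={ 21/32 11/16 3/4 1 } → 41/64
step 8: add Blue to get BRBRBRRB; options L={ 0 1/2 5/8 41/64 } R={ 21/32 11/16 3/4 1 } → 83/128
step 9: add Red to get BRBRBRRBR; options L={ 0 1/2 5/8 41/64 } R={ 83/128 21/32 11/16 3/4 1 } → 165/256
step 10: add Red to get BRBRBRRBRR; options L={ 0 1/2 5/8 41/64 } R={ 165/256 83/128 21/32 11/16 3/4 1 } → 329/512
step 11: add Blue to get BRBRBRRBRRB; options L={ 0 1/2 5/8 41/64 329/512 } R={ 165/256 83/128 21/32 11/16 3/4 1 } → 659/1024
step 12: add Red to get BRBRBRRBRRBR; options L={ 0 1/2 5/8 41/64 329/512 } R={ 659/1024 165/256 83/128 21/32 11/16 3/4 1 } → 1317/2048
step 13: add Blue to get BRBRBRRBRRBRB; options L={ 0 1/2 5/8 41/64 329/512 1317/2048 } R={ 659/1024 165/256 83/128 21/32 11/16 3/4 1 } → 2635/4096
step 14: add Red to get BRBRBRRBRRBRBR; options L={ 0 1/2 5/8 41/64 329/512 1317/2048 } R={ 2635/4096 659/1024 165/256 83/128 21/32 11/16 3/4 1 } → 5269/8192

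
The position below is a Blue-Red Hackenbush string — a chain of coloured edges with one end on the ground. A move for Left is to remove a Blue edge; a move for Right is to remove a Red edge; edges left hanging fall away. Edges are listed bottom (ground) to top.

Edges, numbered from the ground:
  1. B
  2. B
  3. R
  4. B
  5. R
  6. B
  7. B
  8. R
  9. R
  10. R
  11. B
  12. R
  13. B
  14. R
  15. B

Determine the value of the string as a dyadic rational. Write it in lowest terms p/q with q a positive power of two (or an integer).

13867/8192

edge 1 of 15 (B): { 0 | (no moves) } -> 1
edge 2 of 15 (B): { 0,1 | (no moves) } -> 2
edge 3 of 15 (R): { 0,1 | 2 } -> 3/2
edge 4 of 15 (B): { 0,1,3/2 | 2 } -> 7/4
edge 5 of 15 (R): { 0,1,3/2 | 7/4,2 } -> 13/8
edge 6 of 15 (B): { 0,1,3/2,13/8 | 7/4,2 } -> 27/16
edge 7 of 15 (B): { 0,1,3/2,13/8,27/16 | 7/4,2 } -> 55/32
edge 8 of 15 (R): { 0,1,3/2,13/8,27/16 | 55/32,7/4,2 } -> 109/64
edge 9 of 15 (R): { 0,1,3/2,13/8,27/16 | 109/64,55/32,7/4,2 } -> 217/128
edge 10 of 15 (R): { 0,1,3/2,13/8,27/16 | 217/128,109/64,55/32,7/4,2 } -> 433/256
edge 11 of 15 (B): { 0,1,3/2,13/8,27/16,433/256 | 217/128,109/64,55/32,7/4,2 } -> 867/512
edge 12 of 15 (R): { 0,1,3/2,13/8,27/16,433/256 | 867/512,217/128,109/64,55/32,7/4,2 } -> 1733/1024
edge 13 of 15 (B): { 0,1,3/2,13/8,27/16,433/256,1733/1024 | 867/512,217/128,109/64,55/32,7/4,2 } -> 3467/2048
edge 14 of 15 (R): { 0,1,3/2,13/8,27/16,433/256,1733/1024 | 3467/2048,867/512,217/128,109/64,55/32,7/4,2 } -> 6933/4096
edge 15 of 15 (B): { 0,1,3/2,13/8,27/16,433/256,1733/1024,6933/4096 | 3467/2048,867/512,217/128,109/64,55/32,7/4,2 } -> 13867/8192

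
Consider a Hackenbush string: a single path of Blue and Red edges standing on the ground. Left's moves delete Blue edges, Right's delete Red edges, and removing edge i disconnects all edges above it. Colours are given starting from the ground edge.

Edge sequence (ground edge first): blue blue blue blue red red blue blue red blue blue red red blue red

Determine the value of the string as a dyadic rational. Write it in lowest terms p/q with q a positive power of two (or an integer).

b: Left { 0 }, Right { ∅ } → simplest 1
bb: Left { 0,1 }, Right { ∅ } → simplest 2
bbb: Left { 0,1,2 }, Right { ∅ } → simplest 3
bbbb: Left { 0,1,2,3 }, Right { ∅ } → simplest 4
bbbbr: Left { 0,1,2,3 }, Right { 4 } → simplest 7/2
bbbbrr: Left { 0,1,2,3 }, Right { 7/2,4 } → simplest 13/4
bbbbrrb: Left { 0,1,2,3,13/4 }, Right { 7/2,4 } → simplest 27/8
bbbbrrbb: Left { 0,1,2,3,13/4,27/8 }, Right { 7/2,4 } → simplest 55/16
bbbbrrbbr: Left { 0,1,2,3,13/4,27/8 }, Right { 55/16,7/2,4 } → simplest 109/32
bbbbrrbbrb: Left { 0,1,2,3,13/4,27/8,109/32 }, Right { 55/16,7/2,4 } → simplest 219/64
bbbbrrbbrbb: Left { 0,1,2,3,13/4,27/8,109/32,219/64 }, Right { 55/16,7/2,4 } → simplest 439/128
bbbbrrbbrbbr: Left { 0,1,2,3,13/4,27/8,109/32,219/64 }, Right { 439/128,55/16,7/2,4 } → simplest 877/256
bbbbrrbbrbbrr: Left { 0,1,2,3,13/4,27/8,109/32,219/64 }, Right { 877/256,439/128,55/16,7/2,4 } → simplest 1753/512
bbbbrrbbrbbrrb: Left { 0,1,2,3,13/4,27/8,109/32,219/64,1753/512 }, Right { 877/256,439/128,55/16,7/2,4 } → simplest 3507/1024
bbbbrrbbrbbrrbr: Left { 0,1,2,3,13/4,27/8,109/32,219/64,1753/512 }, Right { 3507/1024,877/256,439/128,55/16,7/2,4 } → simplest 7013/2048

7013/2048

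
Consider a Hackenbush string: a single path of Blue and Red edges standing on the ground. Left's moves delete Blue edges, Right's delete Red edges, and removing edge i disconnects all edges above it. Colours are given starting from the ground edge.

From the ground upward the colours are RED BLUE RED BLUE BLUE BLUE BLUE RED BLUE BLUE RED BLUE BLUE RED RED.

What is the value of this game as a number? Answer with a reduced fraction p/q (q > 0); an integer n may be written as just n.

Recurse on prefixes of the 15-edge string RED BLUE RED BLUE BLUE BLUE BLUE RED BLUE BLUE RED BLUE BLUE RED RED:
val_1 [R]  L=[(no moves)]  R=[0]  → -1
val_2 [RB]  L=[-1]  R=[0]  → -1/2
val_3 [RBR]  L=[-1]  R=[-1/2, 0]  → -3/4
val_4 [RBRB]  L=[-1, -3/4]  R=[-1/2, 0]  → -5/8
val_5 [RBRBB]  L=[-1, -3/4, -5/8]  R=[-1/2, 0]  → -9/16
val_6 [RBRBBB]  L=[-1, -3/4, -5/8, -9/16]  R=[-1/2, 0]  → -17/32
val_7 [RBRBBBB]  L=[-1, -3/4, -5/8, -9/16, -17/32]  R=[-1/2, 0]  → -33/64
val_8 [RBRBBBBR]  L=[-1, -3/4, -5/8, -9/16, -17/32]  R=[-33/64, -1/2, 0]  → -67/128
val_9 [RBRBBBBRB]  L=[-1, -3/4, -5/8, -9/16, -17/32, -67/128]  R=[-33/64, -1/2, 0]  → -133/256
val_10 [RBRBBBBRBB]  L=[-1, -3/4, -5/8, -9/16, -17/32, -67/128, -133/256]  R=[-33/64, -1/2, 0]  → -265/512
val_11 [RBRBBBBRBBR]  L=[-1, -3/4, -5/8, -9/16, -17/32, -67/128, -133/256]  R=[-265/512, -33/64, -1/2, 0]  → -531/1024
val_12 [RBRBBBBRBBRB]  L=[-1, -3/4, -5/8, -9/16, -17/32, -67/128, -133/256, -531/1024]  R=[-265/512, -33/64, -1/2, 0]  → -1061/2048
val_13 [RBRBBBBRBBRBB]  L=[-1, -3/4, -5/8, -9/16, -17/32, -67/128, -133/256, -531/1024, -1061/2048]  R=[-265/512, -33/64, -1/2, 0]  → -2121/4096
val_14 [RBRBBBBRBBRBBR]  L=[-1, -3/4, -5/8, -9/16, -17/32, -67/128, -133/256, -531/1024, -1061/2048]  R=[-2121/4096, -265/512, -33/64, -1/2, 0]  → -4243/8192
val_15 [RBRBBBBRBBRBBRR]  L=[-1, -3/4, -5/8, -9/16, -17/32, -67/128, -133/256, -531/1024, -1061/2048]  R=[-4243/8192, -2121/4096, -265/512, -33/64, -1/2, 0]  → -8487/16384

-8487/16384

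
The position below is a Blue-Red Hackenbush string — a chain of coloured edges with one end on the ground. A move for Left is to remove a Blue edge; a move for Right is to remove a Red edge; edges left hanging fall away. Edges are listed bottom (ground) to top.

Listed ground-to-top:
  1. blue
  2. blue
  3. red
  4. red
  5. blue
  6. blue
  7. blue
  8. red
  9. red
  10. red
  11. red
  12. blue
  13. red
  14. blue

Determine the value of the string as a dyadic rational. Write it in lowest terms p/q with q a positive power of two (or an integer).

5899/4096

Build v(s[:k]) for k = 1..14, string s = blue blue red red blue blue blue red red red red blue red blue.
step 1: add blue to get b; options L={ 0 } R={ — } = 1
step 2: add blue to get bb; options L={ 0, 1 } R={ — } = 2
step 3: add red to get bbr; options L={ 0, 1 } R={ 2 } = 3/2
step 4: add red to get bbrr; options L={ 0, 1 } R={ 3/2, 2 } = 5/4
step 5: add blue to get bbrrb; options L={ 0, 1, 5/4 } R={ 3/2, 2 } = 11/8
step 6: add blue to get bbrrbb; options L={ 0, 1, 5/4, 11/8 } R={ 3/2, 2 } = 23/16
step 7: add blue to get bbrrbbb; options L={ 0, 1, 5/4, 11/8, 23/16 } R={ 3/2, 2 } = 47/32
step 8: add red to get bbrrbbbr; options L={ 0, 1, 5/4, 11/8, 23/16 } R={ 47/32, 3/2, 2 } = 93/64
step 9: add red to get bbrrbbbrr; options L={ 0, 1, 5/4, 11/8, 23/16 } R={ 93/64, 47/32, 3/2, 2 } = 185/128
step 10: add red to get bbrrbbbrrr; options L={ 0, 1, 5/4, 11/8, 23/16 } R={ 185/128, 93/64, 47/32, 3/2, 2 } = 369/256
step 11: add red to get bbrrbbbrrrr; options L={ 0, 1, 5/4, 11/8, 23/16 } R={ 369/256, 185/128, 93/64, 47/32, 3/2, 2 } = 737/512
step 12: add blue to get bbrrbbbrrrrb; options L={ 0, 1, 5/4, 11/8, 23/16, 737/512 } R={ 369/256, 185/128, 93/64, 47/32, 3/2, 2 } = 1475/1024
step 13: add red to get bbrrbbbrrrrbr; options L={ 0, 1, 5/4, 11/8, 23/16, 737/512 } R={ 1475/1024, 369/256, 185/128, 93/64, 47/32, 3/2, 2 } = 2949/2048
step 14: add blue to get bbrrbbbrrrrbrb; options L={ 0, 1, 5/4, 11/8, 23/16, 737/512, 2949/2048 } R={ 1475/1024, 369/256, 185/128, 93/64, 47/32, 3/2, 2 } = 5899/4096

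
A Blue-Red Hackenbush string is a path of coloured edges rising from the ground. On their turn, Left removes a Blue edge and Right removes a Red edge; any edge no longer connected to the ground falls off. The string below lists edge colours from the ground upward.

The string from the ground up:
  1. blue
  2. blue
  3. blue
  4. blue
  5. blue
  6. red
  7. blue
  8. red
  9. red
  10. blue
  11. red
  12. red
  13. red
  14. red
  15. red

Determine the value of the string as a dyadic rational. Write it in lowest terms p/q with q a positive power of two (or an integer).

4673/1024

edge 1 of 15 (blue): { 0 | — } ⇒ 1
edge 2 of 15 (blue): { 0, 1 | — } ⇒ 2
edge 3 of 15 (blue): { 0, 1, 2 | — } ⇒ 3
edge 4 of 15 (blue): { 0, 1, 2, 3 | — } ⇒ 4
edge 5 of 15 (blue): { 0, 1, 2, 3, 4 | — } ⇒ 5
edge 6 of 15 (red): { 0, 1, 2, 3, 4 | 5 } ⇒ 9/2
edge 7 of 15 (blue): { 0, 1, 2, 3, 4, 9/2 | 5 } ⇒ 19/4
edge 8 of 15 (red): { 0, 1, 2, 3, 4, 9/2 | 19/4, 5 } ⇒ 37/8
edge 9 of 15 (red): { 0, 1, 2, 3, 4, 9/2 | 37/8, 19/4, 5 } ⇒ 73/16
edge 10 of 15 (blue): { 0, 1, 2, 3, 4, 9/2, 73/16 | 37/8, 19/4, 5 } ⇒ 147/32
edge 11 of 15 (red): { 0, 1, 2, 3, 4, 9/2, 73/16 | 147/32, 37/8, 19/4, 5 } ⇒ 293/64
edge 12 of 15 (red): { 0, 1, 2, 3, 4, 9/2, 73/16 | 293/64, 147/32, 37/8, 19/4, 5 } ⇒ 585/128
edge 13 of 15 (red): { 0, 1, 2, 3, 4, 9/2, 73/16 | 585/128, 293/64, 147/32, 37/8, 19/4, 5 } ⇒ 1169/256
edge 14 of 15 (red): { 0, 1, 2, 3, 4, 9/2, 73/16 | 1169/256, 585/128, 293/64, 147/32, 37/8, 19/4, 5 } ⇒ 2337/512
edge 15 of 15 (red): { 0, 1, 2, 3, 4, 9/2, 73/16 | 2337/512, 1169/256, 585/128, 293/64, 147/32, 37/8, 19/4, 5 } ⇒ 4673/1024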